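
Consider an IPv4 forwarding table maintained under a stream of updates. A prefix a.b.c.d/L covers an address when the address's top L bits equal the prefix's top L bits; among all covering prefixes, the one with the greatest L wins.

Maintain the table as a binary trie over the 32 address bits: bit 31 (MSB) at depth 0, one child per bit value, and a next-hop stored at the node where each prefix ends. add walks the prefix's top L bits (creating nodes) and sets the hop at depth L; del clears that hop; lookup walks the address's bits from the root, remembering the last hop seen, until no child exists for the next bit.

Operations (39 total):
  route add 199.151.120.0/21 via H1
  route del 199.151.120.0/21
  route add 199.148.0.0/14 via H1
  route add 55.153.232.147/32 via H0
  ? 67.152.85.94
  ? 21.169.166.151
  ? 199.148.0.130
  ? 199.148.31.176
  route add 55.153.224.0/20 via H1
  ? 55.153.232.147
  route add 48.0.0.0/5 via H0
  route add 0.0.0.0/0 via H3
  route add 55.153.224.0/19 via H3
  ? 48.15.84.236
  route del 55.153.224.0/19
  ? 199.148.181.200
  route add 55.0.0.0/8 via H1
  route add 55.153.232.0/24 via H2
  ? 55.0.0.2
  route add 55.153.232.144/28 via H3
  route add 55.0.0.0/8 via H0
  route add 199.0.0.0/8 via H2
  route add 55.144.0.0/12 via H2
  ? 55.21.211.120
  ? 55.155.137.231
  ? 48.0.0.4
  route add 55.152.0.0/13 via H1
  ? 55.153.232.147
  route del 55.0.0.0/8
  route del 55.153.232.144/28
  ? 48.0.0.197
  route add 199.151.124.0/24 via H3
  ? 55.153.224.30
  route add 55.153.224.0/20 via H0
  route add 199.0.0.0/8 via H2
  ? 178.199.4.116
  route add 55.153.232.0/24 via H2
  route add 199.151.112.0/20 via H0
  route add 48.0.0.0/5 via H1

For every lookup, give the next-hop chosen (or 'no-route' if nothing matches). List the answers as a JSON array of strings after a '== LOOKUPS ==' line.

Process each operation:
  add 199.151.120.0/21 -> H1 at depth 21
  - 199.151.120.0/21 clear@21
  add 199.148.0.0/14 -> H1 at depth 14
  add 55.153.232.147/32 -> H0 at depth 32
  Q 67.152.85.94: descend 0 ; hops seen [∅] ; pick no-route
  Q 21.169.166.151: descend 00 ; hops seen [∅] ; pick no-route
  Q 199.148.0.130: descend 11000111100101 ; hops seen [H1] ; pick H1
  Q 199.148.31.176: descend 11000111100101 ; hops seen [H1] ; pick H1
  add 55.153.224.0/20 -> H1 at depth 20
  Q 55.153.232.147: descend 00110111100110011110100010010011 ; hops seen [H1,H0] ; pick H0
  add 48.0.0.0/5 -> H0 at depth 5
  add 0.0.0.0/0 -> H3 at depth 0
  add 55.153.224.0/19 -> H3 at depth 19
  Q 48.15.84.236: descend 00110 ; hops seen [H3,H0] ; pick H0
  - 55.153.224.0/19 clear@19
  Q 199.148.181.200: descend 11000111100101 ; hops seen [H3,H1] ; pick H1
  add 55.0.0.0/8 -> H1 at depth 8
  add 55.153.232.0/24 -> H2 at depth 24
  Q 55.0.0.2: descend 00110111 ; hops seen [H3,H0,H1] ; pick H1
  add 55.153.232.144/28 -> H3 at depth 28
  add 55.0.0.0/8 -> H0 at depth 8
  add 199.0.0.0/8 -> H2 at depth 8
  add 55.144.0.0/12 -> H2 at depth 12
  Q 55.21.211.120: descend 00110111 ; hops seen [H3,H0,H0] ; pick H0
  Q 55.155.137.231: descend 00110111100110 ; hops seen [H3,H0,H0,H2] ; pick H2
  Q 48.0.0.4: descend 00110 ; hops seen [H3,H0] ; pick H0
  add 55.152.0.0/13 -> H1 at depth 13
  Q 55.153.232.147: descend 00110111100110011110100010010011 ; hops seen [H3,H0,H0,H2,H1,H1,H2,H3,H0] ; pick H0
  - 55.0.0.0/8 clear@8
  - 55.153.232.144/28 clear@28
  Q 48.0.0.197: descend 00110 ; hops seen [H3,H0] ; pick H0
  add 199.151.124.0/24 -> H3 at depth 24
  Q 55.153.224.30: descend 00110111100110011110 ; hops seen [H3,H0,H2,H1,H1] ; pick H1
  add 55.153.224.0/20 -> H0 at depth 20
  add 199.0.0.0/8 -> H2 at depth 8
  Q 178.199.4.116: descend 1 ; hops seen [H3] ; pick H3
  add 55.153.232.0/24 -> H2 at depth 24
  add 199.151.112.0/20 -> H0 at depth 20
  add 48.0.0.0/5 -> H1 at depth 5

== LOOKUPS ==
["no-route","no-route","H1","H1","H0","H0","H1","H1","H0","H2","H0","H0","H0","H1","H3"]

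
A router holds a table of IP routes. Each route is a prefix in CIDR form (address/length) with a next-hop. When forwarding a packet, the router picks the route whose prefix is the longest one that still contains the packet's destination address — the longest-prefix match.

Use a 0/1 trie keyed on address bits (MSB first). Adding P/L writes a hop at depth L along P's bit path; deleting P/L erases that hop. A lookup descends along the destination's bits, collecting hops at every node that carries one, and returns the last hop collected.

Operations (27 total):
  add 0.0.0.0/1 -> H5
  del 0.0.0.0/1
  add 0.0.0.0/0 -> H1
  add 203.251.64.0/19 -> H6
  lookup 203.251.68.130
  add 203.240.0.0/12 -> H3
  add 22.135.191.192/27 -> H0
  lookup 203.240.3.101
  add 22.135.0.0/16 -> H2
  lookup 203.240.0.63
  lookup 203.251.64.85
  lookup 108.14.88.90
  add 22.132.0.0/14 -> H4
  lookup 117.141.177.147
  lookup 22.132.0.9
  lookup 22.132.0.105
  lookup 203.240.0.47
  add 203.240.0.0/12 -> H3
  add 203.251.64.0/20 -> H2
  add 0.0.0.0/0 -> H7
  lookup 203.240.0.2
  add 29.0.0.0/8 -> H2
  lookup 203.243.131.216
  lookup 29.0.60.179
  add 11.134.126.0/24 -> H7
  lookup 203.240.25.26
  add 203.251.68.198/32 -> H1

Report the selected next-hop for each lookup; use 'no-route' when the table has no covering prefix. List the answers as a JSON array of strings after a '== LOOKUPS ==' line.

Trace:
  + 0.0.0.0/1 (H5) depth=1
  - 0.0.0.0/1 clear@1
  + 0.0.0.0/0 (H1) depth=0
  + 203.251.64.0/19 (H6) depth=19
  ? 203.251.68.130  path d0:H1→d1:-→d2:-→d3:-→d4:-→d5:-→d6:-→d7:-→d8:-→d9:-→d10:-→d11:-→d12:-→d13:-→d14:-→d15:-→d16:-→d17:-→d18:-→d19:H6  best=H6
  + 203.240.0.0/12 (H3) depth=12
  + 22.135.191.192/27 (H0) depth=27
  ? 203.240.3.101  path d0:H1→d1:-→d2:-→d3:-→d4:-→d5:-→d6:-→d7:-→d8:-→d9:-→d10:-→d11:-→d12:H3  best=H3
  + 22.135.0.0/16 (H2) depth=16
  ? 203.240.0.63  path d0:H1→d1:-→d2:-→d3:-→d4:-→d5:-→d6:-→d7:-→d8:-→d9:-→d10:-→d11:-→d12:H3  best=H3
  ? 203.251.64.85  path d0:H1→d1:-→d2:-→d3:-→d4:-→d5:-→d6:-→d7:-→d8:-→d9:-→d10:-→d11:-→d12:H3→d13:-→d14:-→d15:-→d16:-→d17:-→d18:-→d19:H6  best=H6
  ? 108.14.88.90  path d0:H1→d1:-  best=H1
  + 22.132.0.0/14 (H4) depth=14
  ? 117.141.177.147  path d0:H1→d1:-  best=H1
  ? 22.132.0.9  path d0:H1→d1:-→d2:-→d3:-→d4:-→d5:-→d6:-→d7:-→d8:-→d9:-→d10:-→d11:-→d12:-→d13:-→d14:H4  best=H4
  ? 22.132.0.105  path d0:H1→d1:-→d2:-→d3:-→d4:-→d5:-→d6:-→d7:-→d8:-→d9:-→d10:-→d11:-→d12:-→d13:-→d14:H4  best=H4
  ? 203.240.0.47  path d0:H1→d1:-→d2:-→d3:-→d4:-→d5:-→d6:-→d7:-→d8:-→d9:-→d10:-→d11:-→d12:H3  best=H3
  + 203.240.0.0/12 (H3) depth=12
  + 203.251.64.0/20 (H2) depth=20
  + 0.0.0.0/0 (H7) depth=0
  ? 203.240.0.2  path d0:H7→d1:-→d2:-→d3:-→d4:-→d5:-→d6:-→d7:-→d8:-→d9:-→d10:-→d11:-→d12:H3  best=H3
  + 29.0.0.0/8 (H2) depth=8
  ? 203.243.131.216  path d0:H7→d1:-→d2:-→d3:-→d4:-→d5:-→d6:-→d7:-→d8:-→d9:-→d10:-→d11:-→d12:H3  best=H3
  ? 29.0.60.179  path d0:H7→d1:-→d2:-→d3:-→d4:-→d5:-→d6:-→d7:-→d8:H2  best=H2
  + 11.134.126.0/24 (H7) depth=24
  ? 203.240.25.26  path d0:H7→d1:-→d2:-→d3:-→d4:-→d5:-→d6:-→d7:-→d8:-→d9:-→d10:-→d11:-→d12:H3  best=H3
  + 203.251.68.198/32 (H1) depth=32

== LOOKUPS ==
["H6","H3","H3","H6","H1","H1","H4","H4","H3","H3","H3","H2","H3"]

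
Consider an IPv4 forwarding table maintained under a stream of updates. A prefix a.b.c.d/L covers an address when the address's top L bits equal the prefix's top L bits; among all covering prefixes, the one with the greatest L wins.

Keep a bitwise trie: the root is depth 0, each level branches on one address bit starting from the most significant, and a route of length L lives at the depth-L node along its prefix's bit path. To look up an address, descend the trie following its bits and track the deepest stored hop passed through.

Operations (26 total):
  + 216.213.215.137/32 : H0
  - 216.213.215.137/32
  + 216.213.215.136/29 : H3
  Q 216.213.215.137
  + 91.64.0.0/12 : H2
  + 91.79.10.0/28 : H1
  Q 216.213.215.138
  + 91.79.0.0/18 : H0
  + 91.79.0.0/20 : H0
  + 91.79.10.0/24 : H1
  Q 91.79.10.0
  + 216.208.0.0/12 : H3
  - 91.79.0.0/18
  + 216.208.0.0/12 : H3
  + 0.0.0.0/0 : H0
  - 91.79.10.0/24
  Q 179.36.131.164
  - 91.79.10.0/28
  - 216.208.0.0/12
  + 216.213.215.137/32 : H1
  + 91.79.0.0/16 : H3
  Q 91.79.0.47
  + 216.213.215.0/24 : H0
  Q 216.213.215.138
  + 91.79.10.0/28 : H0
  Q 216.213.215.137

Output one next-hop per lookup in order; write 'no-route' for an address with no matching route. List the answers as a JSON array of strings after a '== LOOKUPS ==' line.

Apply in order:
  add 216.213.215.137/32 -> H0 at depth 32
  - 216.213.215.137/32 clear@32
  add 216.213.215.136/29 -> H3 at depth 29
  lookup 216.213.215.137: bits 11011000110101011101011110001001 walk d0:-→d1:-→d2:-→d3:-→d4:-→d5:-→d6:-→d7:-→d8:-→d9:-→d10:-→d11:-→d12:-→d13:-→d14:-→d15:-→d16:-→d17:-→d18:-→d19:-→d20:-→d21:-→d22:-→d23:-→d24:-→d25:-→d26:-→d27:-→d28:-→d29:H3→d30:-→d31:-→d32:- -> H3
  add 91.64.0.0/12 -> H2 at depth 12
  add 91.79.10.0/28 -> H1 at depth 28
  lookup 216.213.215.138: bits 110110001101010111010111100010 walk d0:-→d1:-→d2:-→d3:-→d4:-→d5:-→d6:-→d7:-→d8:-→d9:-→d10:-→d11:-→d12:-→d13:-→d14:-→d15:-→d16:-→d17:-→d18:-→d19:-→d20:-→d21:-→d22:-→d23:-→d24:-→d25:-→d26:-→d27:-→d28:-→d29:H3→d30:- -> H3
  add 91.79.0.0/18 -> H0 at depth 18
  add 91.79.0.0/20 -> H0 at depth 20
  add 91.79.10.0/24 -> H1 at depth 24
  lookup 91.79.10.0: bits 0101101101001111000010100000 walk d0:-→d1:-→d2:-→d3:-→d4:-→d5:-→d6:-→d7:-→d8:-→d9:-→d10:-→d11:-→d12:H2→d13:-→d14:-→d15:-→d16:-→d17:-→d18:H0→d19:-→d20:H0→d21:-→d22:-→d23:-→d24:H1→d25:-→d26:-→d27:-→d28:H1 -> H1
  add 216.208.0.0/12 -> H3 at depth 12
  - 91.79.0.0/18 clear@18
  add 216.208.0.0/12 -> H3 at depth 12
  add 0.0.0.0/0 -> H0 at depth 0
  - 91.79.10.0/24 clear@24
  lookup 179.36.131.164: bits 1 walk d0:H0→d1:- -> H0
  - 91.79.10.0/28 clear@28
  - 216.208.0.0/12 clear@12
  add 216.213.215.137/32 -> H1 at depth 32
  add 91.79.0.0/16 -> H3 at depth 16
  lookup 91.79.0.47: bits 01011011010011110000 walk d0:H0→d1:-→d2:-→d3:-→d4:-→d5:-→d6:-→d7:-→d8:-→d9:-→d10:-→d11:-→d12:H2→d13:-→d14:-→d15:-→d16:H3→d17:-→d18:-→d19:-→d20:H0 -> H0
  add 216.213.215.0/24 -> H0 at depth 24
  lookup 216.213.215.138: bits 110110001101010111010111100010 walk d0:H0→d1:-→d2:-→d3:-→d4:-→d5:-→d6:-→d7:-→d8:-→d9:-→d10:-→d11:-→d12:-→d13:-→d14:-→d15:-→d16:-→d17:-→d18:-→d19:-→d20:-→d21:-→d22:-→d23:-→d24:H0→d25:-→d26:-→d27:-→d28:-→d29:H3→d30:- -> H3
  add 91.79.10.0/28 -> H0 at depth 28
  lookup 216.213.215.137: bits 11011000110101011101011110001001 walk d0:H0→d1:-→d2:-→d3:-→d4:-→d5:-→d6:-→d7:-→d8:-→d9:-→d10:-→d11:-→d12:-→d13:-→d14:-→d15:-→d16:-→d17:-→d18:-→d19:-→d20:-→d21:-→d22:-→d23:-→d24:H0→d25:-→d26:-→d27:-→d28:-→d29:H3→d30:-→d31:-→d32:H1 -> H1

== LOOKUPS ==
["H3","H3","H1","H0","H0","H3","H1"]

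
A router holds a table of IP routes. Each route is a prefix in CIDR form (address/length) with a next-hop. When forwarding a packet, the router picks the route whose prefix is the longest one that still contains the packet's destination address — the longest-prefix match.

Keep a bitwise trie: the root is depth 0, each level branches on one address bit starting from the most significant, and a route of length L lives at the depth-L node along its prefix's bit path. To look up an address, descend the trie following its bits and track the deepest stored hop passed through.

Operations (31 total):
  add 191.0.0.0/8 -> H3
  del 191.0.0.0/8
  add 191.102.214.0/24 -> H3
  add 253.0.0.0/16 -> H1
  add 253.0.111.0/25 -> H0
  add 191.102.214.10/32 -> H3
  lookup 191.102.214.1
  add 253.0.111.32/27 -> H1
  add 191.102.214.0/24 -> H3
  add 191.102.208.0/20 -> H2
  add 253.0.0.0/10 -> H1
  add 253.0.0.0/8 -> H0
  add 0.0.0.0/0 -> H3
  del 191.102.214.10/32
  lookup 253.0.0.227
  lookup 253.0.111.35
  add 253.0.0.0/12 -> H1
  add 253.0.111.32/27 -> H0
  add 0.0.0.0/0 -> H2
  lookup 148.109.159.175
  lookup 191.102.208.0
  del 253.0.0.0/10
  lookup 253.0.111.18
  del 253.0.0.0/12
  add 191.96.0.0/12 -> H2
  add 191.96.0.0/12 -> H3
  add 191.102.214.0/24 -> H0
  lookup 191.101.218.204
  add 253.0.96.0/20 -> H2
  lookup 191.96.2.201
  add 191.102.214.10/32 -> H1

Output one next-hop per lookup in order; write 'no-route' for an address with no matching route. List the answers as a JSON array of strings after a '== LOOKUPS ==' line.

Trace:
  + 191.0.0.0/8 (H3) depth=8
  del 191.0.0.0/8 (clear depth 8)
  + 191.102.214.0/24 (H3) depth=24
  + 253.0.0.0/16 (H1) depth=16
  + 253.0.111.0/25 (H0) depth=25
  + 191.102.214.10/32 (H3) depth=32
  Q 191.102.214.1: descend 1011111101100110110101100000 ; hops seen [H3] ; pick H3
  + 253.0.111.32/27 (H1) depth=27
  + 191.102.214.0/24 (H3) depth=24
  + 191.102.208.0/20 (H2) depth=20
  + 253.0.0.0/10 (H1) depth=10
  + 253.0.0.0/8 (H0) depth=8
  + 0.0.0.0/0 (H3) depth=0
  del 191.102.214.10/32 (clear depth 32)
  Q 253.0.0.227: descend 11111101000000000 ; hops seen [H3,H0,H1,H1] ; pick H1
  Q 253.0.111.35: descend 111111010000000001101111001 ; hops seen [H3,H0,H1,H1,H0,H1] ; pick H1
  + 253.0.0.0/12 (H1) depth=12
  + 253.0.111.32/27 (H0) depth=27
  + 0.0.0.0/0 (H2) depth=0
  Q 148.109.159.175: descend 10 ; hops seen [H2] ; pick H2
  Q 191.102.208.0: descend 101111110110011011010 ; hops seen [H2,H2] ; pick H2
  del 253.0.0.0/10 (clear depth 10)
  Q 253.0.111.18: descend 11111101000000000110111100 ; hops seen [H2,H0,H1,H1,H0] ; pick H0
  del 253.0.0.0/12 (clear depth 12)
  + 191.96.0.0/12 (H2) depth=12
  + 191.96.0.0/12 (H3) depth=12
  + 191.102.214.0/24 (H0) depth=24
  Q 191.101.218.204: descend 10111111011001 ; hops seen [H2,H3] ; pick H3
  + 253.0.96.0/20 (H2) depth=20
  Q 191.96.2.201: descend 1011111101100 ; hops seen [H2,H3] ; pick H3
  + 191.102.214.10/32 (H1) depth=32

== LOOKUPS ==
["H3","H1","H1","H2","H2","H0","H3","H3"]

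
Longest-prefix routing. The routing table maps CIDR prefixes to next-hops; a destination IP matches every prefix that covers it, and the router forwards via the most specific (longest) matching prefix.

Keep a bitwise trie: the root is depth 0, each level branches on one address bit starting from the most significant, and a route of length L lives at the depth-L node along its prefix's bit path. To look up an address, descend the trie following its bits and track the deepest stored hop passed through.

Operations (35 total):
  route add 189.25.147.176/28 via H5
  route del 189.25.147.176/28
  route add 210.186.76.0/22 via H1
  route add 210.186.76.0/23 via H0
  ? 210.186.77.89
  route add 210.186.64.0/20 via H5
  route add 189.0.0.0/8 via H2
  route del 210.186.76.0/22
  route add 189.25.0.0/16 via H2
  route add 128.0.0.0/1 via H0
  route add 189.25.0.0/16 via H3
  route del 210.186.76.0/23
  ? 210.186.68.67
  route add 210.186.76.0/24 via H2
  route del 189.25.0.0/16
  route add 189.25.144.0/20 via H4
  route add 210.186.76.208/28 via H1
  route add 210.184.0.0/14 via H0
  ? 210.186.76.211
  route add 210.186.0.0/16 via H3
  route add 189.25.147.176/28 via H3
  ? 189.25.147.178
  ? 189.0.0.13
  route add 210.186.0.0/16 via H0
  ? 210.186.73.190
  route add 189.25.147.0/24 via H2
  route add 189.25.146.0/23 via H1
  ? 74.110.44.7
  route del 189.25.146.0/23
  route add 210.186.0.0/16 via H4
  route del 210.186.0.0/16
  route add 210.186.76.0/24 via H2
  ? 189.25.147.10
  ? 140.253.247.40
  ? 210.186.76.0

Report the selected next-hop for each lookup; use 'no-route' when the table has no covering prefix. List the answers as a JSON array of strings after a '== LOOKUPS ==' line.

Process each operation:
  add 189.25.147.176/28 -> H5 at depth 28
  - 189.25.147.176/28 clear@28
  add 210.186.76.0/22 -> H1 at depth 22
  add 210.186.76.0/23 -> H0 at depth 23
  Q 210.186.77.89: descend 11010010101110100100110 ; hops seen [H1,H0] ; pick H0
  add 210.186.64.0/20 -> H5 at depth 20
  add 189.0.0.0/8 -> H2 at depth 8
  - 210.186.76.0/22 clear@22
  add 189.25.0.0/16 -> H2 at depth 16
  add 128.0.0.0/1 -> H0 at depth 1
  add 189.25.0.0/16 -> H3 at depth 16
  - 210.186.76.0/23 clear@23
  Q 210.186.68.67: descend 11010010101110100100 ; hops seen [H0,H5] ; pick H5
  add 210.186.76.0/24 -> H2 at depth 24
  - 189.25.0.0/16 clear@16
  add 189.25.144.0/20 -> H4 at depth 20
  add 210.186.76.208/28 -> H1 at depth 28
  add 210.184.0.0/14 -> H0 at depth 14
  Q 210.186.76.211: descend 1101001010111010010011001101 ; hops seen [H0,H0,H5,H2,H1] ; pick H1
  add 210.186.0.0/16 -> H3 at depth 16
  add 189.25.147.176/28 -> H3 at depth 28
  Q 189.25.147.178: descend 1011110100011001100100111011 ; hops seen [H0,H2,H4,H3] ; pick H3
  Q 189.0.0.13: descend 10111101000 ; hops seen [H0,H2] ; pick H2
  add 210.186.0.0/16 -> H0 at depth 16
  Q 210.186.73.190: descend 110100101011101001001 ; hops seen [H0,H0,H0,H5] ; pick H5
  add 189.25.147.0/24 -> H2 at depth 24
  add 189.25.146.0/23 -> H1 at depth 23
  Q 74.110.44.7: descend ε ; hops seen [∅] ; pick no-route
  - 189.25.146.0/23 clear@23
  add 210.186.0.0/16 -> H4 at depth 16
  - 210.186.0.0/16 clear@16
  add 210.186.76.0/24 -> H2 at depth 24
  Q 189.25.147.10: descend 101111010001100110010011 ; hops seen [H0,H2,H4,H2] ; pick H2
  Q 140.253.247.40: descend 10 ; hops seen [H0] ; pick H0
  Q 210.186.76.0: descend 110100101011101001001100 ; hops seen [H0,H0,H5,H2] ; pick H2

== LOOKUPS ==
["H0","H5","H1","H3","H2","H5","no-route","H2","H0","H2"]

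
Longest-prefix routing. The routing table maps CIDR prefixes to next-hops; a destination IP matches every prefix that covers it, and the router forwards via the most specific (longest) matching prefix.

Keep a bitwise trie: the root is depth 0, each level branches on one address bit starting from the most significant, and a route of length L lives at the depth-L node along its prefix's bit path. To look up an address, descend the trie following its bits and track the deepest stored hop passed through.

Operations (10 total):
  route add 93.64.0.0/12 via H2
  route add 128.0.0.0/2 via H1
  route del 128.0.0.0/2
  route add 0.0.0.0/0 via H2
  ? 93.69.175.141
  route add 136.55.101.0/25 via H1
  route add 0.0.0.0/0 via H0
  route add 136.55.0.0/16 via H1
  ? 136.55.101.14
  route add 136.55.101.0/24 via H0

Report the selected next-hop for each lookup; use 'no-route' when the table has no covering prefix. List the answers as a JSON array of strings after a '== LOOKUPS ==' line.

Trace:
  + 93.64.0.0/12 (H2) depth=12
  + 128.0.0.0/2 (H1) depth=2
  - 128.0.0.0/2 clear@2
  + 0.0.0.0/0 (H2) depth=0
  lookup 93.69.175.141: bits 010111010100 walk d0:H2→d1:-→d2:-→d3:-→d4:-→d5:-→d6:-→d7:-→d8:-→d9:-→d10:-→d11:-→d12:H2 -> H2
  + 136.55.101.0/25 (H1) depth=25
  + 0.0.0.0/0 (H0) depth=0
  + 136.55.0.0/16 (H1) depth=16
  lookup 136.55.101.14: bits 1000100000110111011001010 walk d0:H0→d1:-→d2:-→d3:-→d4:-→d5:-→d6:-→d7:-→d8:-→d9:-→d10:-→d11:-→d12:-→d13:-→d14:-→d15:-→d16:H1→d17:-→d18:-→d19:-→d20:-→d21:-→d22:-→d23:-→d24:-→d25:H1 -> H1
  + 136.55.101.0/24 (H0) depth=24

== LOOKUPS ==
["H2","H1"]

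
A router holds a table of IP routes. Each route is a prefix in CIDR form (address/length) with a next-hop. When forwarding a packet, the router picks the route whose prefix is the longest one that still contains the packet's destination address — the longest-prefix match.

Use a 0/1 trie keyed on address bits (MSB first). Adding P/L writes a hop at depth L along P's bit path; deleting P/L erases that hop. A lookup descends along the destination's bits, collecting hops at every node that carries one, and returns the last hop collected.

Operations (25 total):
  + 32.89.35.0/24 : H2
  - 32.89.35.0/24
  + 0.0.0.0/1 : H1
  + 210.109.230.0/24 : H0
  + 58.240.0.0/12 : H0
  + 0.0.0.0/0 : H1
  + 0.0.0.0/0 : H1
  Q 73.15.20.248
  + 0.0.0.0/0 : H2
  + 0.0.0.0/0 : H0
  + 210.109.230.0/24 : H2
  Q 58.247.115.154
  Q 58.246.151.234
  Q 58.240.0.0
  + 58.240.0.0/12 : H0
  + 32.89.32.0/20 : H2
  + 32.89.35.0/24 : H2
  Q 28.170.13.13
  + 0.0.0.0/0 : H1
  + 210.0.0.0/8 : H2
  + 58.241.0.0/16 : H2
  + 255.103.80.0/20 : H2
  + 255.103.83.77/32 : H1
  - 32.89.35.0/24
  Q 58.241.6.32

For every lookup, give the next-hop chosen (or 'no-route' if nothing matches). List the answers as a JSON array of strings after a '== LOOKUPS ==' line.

Process each operation:
  + 32.89.35.0/24 (H2) depth=24
  - 32.89.35.0/24 clear@24
  + 0.0.0.0/1 (H1) depth=1
  + 210.109.230.0/24 (H0) depth=24
  + 58.240.0.0/12 (H0) depth=12
  + 0.0.0.0/0 (H1) depth=0
  + 0.0.0.0/0 (H1) depth=0
  Q 73.15.20.248: descend 0 ; hops seen [H1,H1] ; pick H1
  + 0.0.0.0/0 (H2) depth=0
  + 0.0.0.0/0 (H0) depth=0
  + 210.109.230.0/24 (H2) depth=24
  Q 58.247.115.154: descend 001110101111 ; hops seen [H0,H1,H0] ; pick H0
  Q 58.246.151.234: descend 001110101111 ; hops seen [H0,H1,H0] ; pick H0
  Q 58.240.0.0: descend 001110101111 ; hops seen [H0,H1,H0] ; pick H0
  + 58.240.0.0/12 (H0) depth=12
  + 32.89.32.0/20 (H2) depth=20
  + 32.89.35.0/24 (H2) depth=24
  Q 28.170.13.13: descend 00 ; hops seen [H0,H1] ; pick H1
  + 0.0.0.0/0 (H1) depth=0
  + 210.0.0.0/8 (H2) depth=8
  + 58.241.0.0/16 (H2) depth=16
  + 255.103.80.0/20 (H2) depth=20
  + 255.103.83.77/32 (H1) depth=32
  - 32.89.35.0/24 clear@24
  Q 58.241.6.32: descend 0011101011110001 ; hops seen [H1,H1,H0,H2] ; pick H2

== LOOKUPS ==
["H1","H0","H0","H0","H1","H2"]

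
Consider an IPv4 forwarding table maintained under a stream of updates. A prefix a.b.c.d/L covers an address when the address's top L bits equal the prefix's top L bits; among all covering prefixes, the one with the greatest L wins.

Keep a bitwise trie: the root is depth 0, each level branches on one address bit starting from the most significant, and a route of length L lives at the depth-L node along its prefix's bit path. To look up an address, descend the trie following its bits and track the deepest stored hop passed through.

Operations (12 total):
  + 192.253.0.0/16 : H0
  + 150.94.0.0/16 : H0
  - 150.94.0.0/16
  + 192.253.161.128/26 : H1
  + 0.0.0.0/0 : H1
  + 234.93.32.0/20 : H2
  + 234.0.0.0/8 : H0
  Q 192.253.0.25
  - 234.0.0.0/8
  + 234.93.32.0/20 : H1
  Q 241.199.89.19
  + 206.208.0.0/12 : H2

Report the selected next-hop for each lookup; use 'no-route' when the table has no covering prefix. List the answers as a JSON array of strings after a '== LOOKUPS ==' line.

Trace:
  + 192.253.0.0/16 (H0) depth=16
  + 150.94.0.0/16 (H0) depth=16
  del 150.94.0.0/16 (clear depth 16)
  + 192.253.161.128/26 (H1) depth=26
  + 0.0.0.0/0 (H1) depth=0
  + 234.93.32.0/20 (H2) depth=20
  + 234.0.0.0/8 (H0) depth=8
  Q 192.253.0.25: descend 1100000011111101 ; hops seen [H1,H0] ; pick H0
  del 234.0.0.0/8 (clear depth 8)
  + 234.93.32.0/20 (H1) depth=20
  Q 241.199.89.19: descend 111 ; hops seen [H1] ; pick H1
  + 206.208.0.0/12 (H2) depth=12

== LOOKUPS ==
["H0","H1"]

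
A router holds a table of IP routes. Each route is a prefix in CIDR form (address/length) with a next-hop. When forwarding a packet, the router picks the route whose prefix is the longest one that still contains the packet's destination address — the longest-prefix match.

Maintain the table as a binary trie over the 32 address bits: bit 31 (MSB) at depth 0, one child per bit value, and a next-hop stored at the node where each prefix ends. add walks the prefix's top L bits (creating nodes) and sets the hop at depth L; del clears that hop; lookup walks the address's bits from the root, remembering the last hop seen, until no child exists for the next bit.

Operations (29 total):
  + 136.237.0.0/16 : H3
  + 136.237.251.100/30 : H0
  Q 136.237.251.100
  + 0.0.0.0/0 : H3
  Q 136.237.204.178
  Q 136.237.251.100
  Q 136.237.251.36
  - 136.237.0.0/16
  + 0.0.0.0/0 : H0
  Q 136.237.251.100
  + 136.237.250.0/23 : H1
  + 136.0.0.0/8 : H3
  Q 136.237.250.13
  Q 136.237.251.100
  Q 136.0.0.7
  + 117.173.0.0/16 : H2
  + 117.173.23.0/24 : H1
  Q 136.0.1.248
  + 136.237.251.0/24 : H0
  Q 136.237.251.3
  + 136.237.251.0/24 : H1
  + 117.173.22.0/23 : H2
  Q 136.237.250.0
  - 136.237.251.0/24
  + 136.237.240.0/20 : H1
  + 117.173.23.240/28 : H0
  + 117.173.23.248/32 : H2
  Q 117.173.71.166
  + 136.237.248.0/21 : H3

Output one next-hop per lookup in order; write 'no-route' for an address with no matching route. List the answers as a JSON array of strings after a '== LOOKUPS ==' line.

Apply in order:
  + 136.237.0.0/16 (H3) depth=16
  + 136.237.251.100/30 (H0) depth=30
  lookup 136.237.251.100: bits 100010001110110111111011011001 walk d0:-→d1:-→d2:-→d3:-→d4:-→d5:-→d6:-→d7:-→d8:-→d9:-→d10:-→d11:-→d12:-→d13:-→d14:-→d15:-→d16:H3→d17:-→d18:-→d19:-→d20:-→d21:-→d22:-→d23:-→d24:-→d25:-→d26:-→d27:-→d28:-→d29:-→d30:H0 -> H0
  + 0.0.0.0/0 (H3) depth=0
  lookup 136.237.204.178: bits 100010001110110111 walk d0:H3→d1:-→d2:-→d3:-→d4:-→d5:-→d6:-→d7:-→d8:-→d9:-→d10:-→d11:-→d12:-→d13:-→d14:-→d15:-→d16:H3→d17:-→d18:- -> H3
  lookup 136.237.251.100: bits 100010001110110111111011011001 walk d0:H3→d1:-→d2:-→d3:-→d4:-→d5:-→d6:-→d7:-→d8:-→d9:-→d10:-→d11:-→d12:-→d13:-→d14:-→d15:-→d16:H3→d17:-→d18:-→d19:-→d20:-→d21:-→d22:-→d23:-→d24:-→d25:-→d26:-→d27:-→d28:-→d29:-→d30:H0 -> H0
  lookup 136.237.251.36: bits 1000100011101101111110110 walk d0:H3→d1:-→d2:-→d3:-→d4:-→d5:-→d6:-→d7:-→d8:-→d9:-→d10:-→d11:-→d12:-→d13:-→d14:-→d15:-→d16:H3→d17:-→d18:-→d19:-→d20:-→d21:-→d22:-→d23:-→d24:-→d25:- -> H3
  del 136.237.0.0/16 (clear depth 16)
  + 0.0.0.0/0 (H0) depth=0
  lookup 136.237.251.100: bits 100010001110110111111011011001 walk d0:H0→d1:-→d2:-→d3:-→d4:-→d5:-→d6:-→d7:-→d8:-→d9:-→d10:-→d11:-→d12:-→d13:-→d14:-→d15:-→d16:-→d17:-→d18:-→d19:-→d20:-→d21:-→d22:-→d23:-→d24:-→d25:-→d26:-→d27:-→d28:-→d29:-→d30:H0 -> H0
  + 136.237.250.0/23 (H1) depth=23
  + 136.0.0.0/8 (H3) depth=8
  lookup 136.237.250.13: bits 10001000111011011111101 walk d0:H0→d1:-→d2:-→d3:-→d4:-→d5:-→d6:-→d7:-→d8:H3→d9:-→d10:-→d11:-→d12:-→d13:-→d14:-→d15:-→d16:-→d17:-→d18:-→d19:-→d20:-→d21:-→d22:-→d23:H1 -> H1
  lookup 136.237.251.100: bits 100010001110110111111011011001 walk d0:H0→d1:-→d2:-→d3:-→d4:-→d5:-→d6:-→d7:-→d8:H3→d9:-→d10:-→d11:-→d12:-→d13:-→d14:-→d15:-→d16:-→d17:-→d18:-→d19:-→d20:-→d21:-→d22:-→d23:H1→d24:-→d25:-→d26:-→d27:-→d28:-→d29:-→d30:H0 -> H0
  lookup 136.0.0.7: bits 10001000 walk d0:H0→d1:-→d2:-→d3:-→d4:-→d5:-→d6:-→d7:-→d8:H3 -> H3
  + 117.173.0.0/16 (H2) depth=16
  + 117.173.23.0/24 (H1) depth=24
  lookup 136.0.1.248: bits 10001000 walk d0:H0→d1:-→d2:-→d3:-→d4:-→d5:-→d6:-→d7:-→d8:H3 -> H3
  + 136.237.251.0/24 (H0) depth=24
  lookup 136.237.251.3: bits 1000100011101101111110110 walk d0:H0→d1:-→d2:-→d3:-→d4:-→d5:-→d6:-→d7:-→d8:H3→d9:-→d10:-→d11:-→d12:-→d13:-→d14:-→d15:-→d16:-→d17:-→d18:-→d19:-→d20:-→d21:-→d22:-→d23:H1→d24:H0→d25:- -> H0
  + 136.237.251.0/24 (H1) depth=24
  + 117.173.22.0/23 (H2) depth=23
  lookup 136.237.250.0: bits 10001000111011011111101 walk d0:H0→d1:-→d2:-→d3:-→d4:-→d5:-→d6:-→d7:-→d8:H3→d9:-→d10:-→d11:-→d12:-→d13:-→d14:-→d15:-→d16:-→d17:-→d18:-→d19:-→d20:-→d21:-→d22:-→d23:H1 -> H1
  del 136.237.251.0/24 (clear depth 24)
  + 136.237.240.0/20 (H1) depth=20
  + 117.173.23.240/28 (H0) depth=28
  + 117.173.23.248/32 (H2) depth=32
  lookup 117.173.71.166: bits 01110101101011010 walk d0:H0→d1:-→d2:-→d3:-→d4:-→d5:-→d6:-→d7:-→d8:-→d9:-→d10:-→d11:-→d12:-→d13:-→d14:-→d15:-→d16:H2→d17:- -> H2
  + 136.237.248.0/21 (H3) depth=21

== LOOKUPS ==
["H0","H3","H0","H3","H0","H1","H0","H3","H3","H0","H1","H2"]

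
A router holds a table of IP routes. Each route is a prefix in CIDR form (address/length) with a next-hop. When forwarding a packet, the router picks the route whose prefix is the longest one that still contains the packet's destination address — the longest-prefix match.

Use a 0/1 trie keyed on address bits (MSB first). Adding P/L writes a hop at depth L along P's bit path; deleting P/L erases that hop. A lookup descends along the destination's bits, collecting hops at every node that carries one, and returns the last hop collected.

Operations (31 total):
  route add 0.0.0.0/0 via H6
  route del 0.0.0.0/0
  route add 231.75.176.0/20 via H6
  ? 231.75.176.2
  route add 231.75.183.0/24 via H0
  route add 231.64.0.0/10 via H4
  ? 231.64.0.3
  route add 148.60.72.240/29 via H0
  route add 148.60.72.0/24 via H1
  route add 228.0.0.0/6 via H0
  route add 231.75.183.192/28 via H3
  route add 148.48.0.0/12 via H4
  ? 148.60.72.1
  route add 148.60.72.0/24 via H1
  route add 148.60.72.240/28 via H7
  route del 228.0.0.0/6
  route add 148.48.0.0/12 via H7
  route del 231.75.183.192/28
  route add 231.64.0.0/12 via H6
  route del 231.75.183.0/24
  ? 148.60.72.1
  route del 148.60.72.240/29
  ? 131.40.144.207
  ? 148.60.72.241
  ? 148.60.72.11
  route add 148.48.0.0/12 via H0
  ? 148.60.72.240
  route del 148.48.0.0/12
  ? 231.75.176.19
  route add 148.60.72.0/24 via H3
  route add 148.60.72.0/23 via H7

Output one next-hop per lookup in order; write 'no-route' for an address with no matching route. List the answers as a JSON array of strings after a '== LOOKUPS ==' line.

Trace:
  + 0.0.0.0/0 (H6) depth=0
  del 0.0.0.0/0 (clear depth 0)
  + 231.75.176.0/20 (H6) depth=20
  Q 231.75.176.2: descend 11100111010010111011 ; hops seen [H6] ; pick H6
  + 231.75.183.0/24 (H0) depth=24
  + 231.64.0.0/10 (H4) depth=10
  Q 231.64.0.3: descend 111001110100 ; hops seen [H4] ; pick H4
  + 148.60.72.240/29 (H0) depth=29
  + 148.60.72.0/24 (H1) depth=24
  + 228.0.0.0/6 (H0) depth=6
  + 231.75.183.192/28 (H3) depth=28
  + 148.48.0.0/12 (H4) depth=12
  Q 148.60.72.1: descend 100101000011110001001000 ; hops seen [H4,H1] ; pick H1
  + 148.60.72.0/24 (H1) depth=24
  + 148.60.72.240/28 (H7) depth=28
  del 228.0.0.0/6 (clear depth 6)
  + 148.48.0.0/12 (H7) depth=12
  del 231.75.183.192/28 (clear depth 28)
  + 231.64.0.0/12 (H6) depth=12
  del 231.75.183.0/24 (clear depth 24)
  Q 148.60.72.1: descend 100101000011110001001000 ; hops seen [H7,H1] ; pick H1
  del 148.60.72.240/29 (clear depth 29)
  Q 131.40.144.207: descend 100 ; hops seen [∅] ; pick no-route
  Q 148.60.72.241: descend 10010100001111000100100011110 ; hops seen [H7,H1,H7] ; pick H7
  Q 148.60.72.11: descend 100101000011110001001000 ; hops seen [H7,H1] ; pick H1
  + 148.48.0.0/12 (H0) depth=12
  Q 148.60.72.240: descend 10010100001111000100100011110 ; hops seen [H0,H1,H7] ; pick H7
  del 148.48.0.0/12 (clear depth 12)
  Q 231.75.176.19: descend 111001110100101110110 ; hops seen [H4,H6,H6] ; pick H6
  + 148.60.72.0/24 (H3) depth=24
  + 148.60.72.0/23 (H7) depth=23

== LOOKUPS ==
["H6","H4","H1","H1","no-route","H7","H1","H7","H6"]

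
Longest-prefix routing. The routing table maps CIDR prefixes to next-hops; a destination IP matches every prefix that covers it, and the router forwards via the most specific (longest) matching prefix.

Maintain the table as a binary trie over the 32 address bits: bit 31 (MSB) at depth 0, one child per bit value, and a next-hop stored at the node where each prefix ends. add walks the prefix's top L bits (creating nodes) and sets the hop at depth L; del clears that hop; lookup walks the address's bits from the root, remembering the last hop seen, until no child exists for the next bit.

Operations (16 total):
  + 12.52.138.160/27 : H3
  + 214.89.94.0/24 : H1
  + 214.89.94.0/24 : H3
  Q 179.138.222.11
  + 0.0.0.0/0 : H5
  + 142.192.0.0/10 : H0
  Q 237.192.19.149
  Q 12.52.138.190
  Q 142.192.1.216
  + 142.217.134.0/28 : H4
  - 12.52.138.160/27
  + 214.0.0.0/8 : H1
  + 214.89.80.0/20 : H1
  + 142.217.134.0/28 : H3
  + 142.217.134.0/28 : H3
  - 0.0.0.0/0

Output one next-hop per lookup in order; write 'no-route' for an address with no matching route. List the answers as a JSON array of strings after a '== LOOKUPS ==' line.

Trace:
  add 12.52.138.160/27 -> H3 at depth 27
  add 214.89.94.0/24 -> H1 at depth 24
  add 214.89.94.0/24 -> H3 at depth 24
  Q 179.138.222.11: descend 1 ; hops seen [∅] ; pick no-route
  add 0.0.0.0/0 -> H5 at depth 0
  add 142.192.0.0/10 -> H0 at depth 10
  Q 237.192.19.149: descend 11 ; hops seen [H5] ; pick H5
  Q 12.52.138.190: descend 000011000011010010001010101 ; hops seen [H5,H3] ; pick H3
  Q 142.192.1.216: descend 1000111011 ; hops seen [H5,H0] ; pick H0
  add 142.217.134.0/28 -> H4 at depth 28
  del 12.52.138.160/27 (clear depth 27)
  add 214.0.0.0/8 -> H1 at depth 8
  add 214.89.80.0/20 -> H1 at depth 20
  add 142.217.134.0/28 -> H3 at depth 28
  add 142.217.134.0/28 -> H3 at depth 28
  del 0.0.0.0/0 (clear depth 0)

== LOOKUPS ==
["no-route","H5","H3","H0"]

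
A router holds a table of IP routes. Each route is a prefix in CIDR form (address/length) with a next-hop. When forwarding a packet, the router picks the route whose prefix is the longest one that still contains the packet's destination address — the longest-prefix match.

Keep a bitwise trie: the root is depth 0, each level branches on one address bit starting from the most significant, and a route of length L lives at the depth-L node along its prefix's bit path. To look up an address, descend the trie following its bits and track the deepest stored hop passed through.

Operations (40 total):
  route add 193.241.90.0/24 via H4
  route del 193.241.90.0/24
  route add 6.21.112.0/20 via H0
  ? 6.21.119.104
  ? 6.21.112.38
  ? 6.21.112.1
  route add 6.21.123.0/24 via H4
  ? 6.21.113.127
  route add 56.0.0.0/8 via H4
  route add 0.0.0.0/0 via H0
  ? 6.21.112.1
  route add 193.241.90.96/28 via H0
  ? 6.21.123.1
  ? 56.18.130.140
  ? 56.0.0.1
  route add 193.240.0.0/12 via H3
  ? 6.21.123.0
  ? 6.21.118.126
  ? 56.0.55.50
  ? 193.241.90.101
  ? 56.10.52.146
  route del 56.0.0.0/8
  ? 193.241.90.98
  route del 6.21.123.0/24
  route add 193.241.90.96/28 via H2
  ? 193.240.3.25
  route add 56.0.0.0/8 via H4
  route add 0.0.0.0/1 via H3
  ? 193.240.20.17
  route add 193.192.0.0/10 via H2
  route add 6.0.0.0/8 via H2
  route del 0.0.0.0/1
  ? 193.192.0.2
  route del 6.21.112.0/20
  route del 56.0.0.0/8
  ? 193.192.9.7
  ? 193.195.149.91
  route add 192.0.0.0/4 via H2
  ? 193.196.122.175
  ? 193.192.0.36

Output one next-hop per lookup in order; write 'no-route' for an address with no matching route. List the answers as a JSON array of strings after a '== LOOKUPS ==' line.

Trace:
  + 193.241.90.0/24 (H4) depth=24
  del 193.241.90.0/24 (clear depth 24)
  + 6.21.112.0/20 (H0) depth=20
  lookup 6.21.119.104: bits 00000110000101010111 walk d0:-→d1:-→d2:-→d3:-→d4:-→d5:-→d6:-→d7:-→d8:-→d9:-→d10:-→d11:-→d12:-→d13:-→d14:-→d15:-→d16:-→d17:-→d18:-→d19:-→d20:H0 -> H0
  lookup 6.21.112.38: bits 00000110000101010111 walk d0:-→d1:-→d2:-→d3:-→d4:-→d5:-→d6:-→d7:-→d8:-→d9:-→d10:-→d11:-→d12:-→d13:-→d14:-→d15:-→d16:-→d17:-→d18:-→d19:-→d20:H0 -> H0
  lookup 6.21.112.1: bits 00000110000101010111 walk d0:-→d1:-→d2:-→d3:-→d4:-→d5:-→d6:-→d7:-→d8:-→d9:-→d10:-→d11:-→d12:-→d13:-→d14:-→d15:-→d16:-→d17:-→d18:-→d19:-→d20:H0 -> H0
  + 6.21.123.0/24 (H4) depth=24
  lookup 6.21.113.127: bits 00000110000101010111 walk d0:-→d1:-→d2:-→d3:-→d4:-→d5:-→d6:-→d7:-→d8:-→d9:-→d10:-→d11:-→d12:-→d13:-→d14:-→d15:-→d16:-→d17:-→d18:-→d19:-→d20:H0 -> H0
  + 56.0.0.0/8 (H4) depth=8
  + 0.0.0.0/0 (H0) depth=0
  lookup 6.21.112.1: bits 00000110000101010111 walk d0:H0→d1:-→d2:-→d3:-→d4:-→d5:-→d6:-→d7:-→d8:-→d9:-→d10:-→d11:-→d12:-→d13:-→d14:-→d15:-→d16:-→d17:-→d18:-→d19:-→d20:H0 -> H0
  + 193.241.90.96/28 (H0) depth=28
  lookup 6.21.123.1: bits 000001100001010101111011 walk d0:H0→d1:-→d2:-→d3:-→d4:-→d5:-→d6:-→d7:-→d8:-→d9:-→d10:-→d11:-→d12:-→d13:-→d14:-→d15:-→d16:-→d17:-→d18:-→d19:-→d20:H0→d21:-→d22:-→d23:-→d24:H4 -> H4
  lookup 56.18.130.140: bits 00111000 walk d0:H0→d1:-→d2:-→d3:-→d4:-→d5:-→d6:-→d7:-→d8:H4 -> H4
  lookup 56.0.0.1: bits 00111000 walk d0:H0→d1:-→d2:-→d3:-→d4:-→d5:-→d6:-→d7:-→d8:H4 -> H4
  + 193.240.0.0/12 (H3) depth=12
  lookup 6.21.123.0: bits 000001100001010101111011 walk d0:H0→d1:-→d2:-→d3:-→d4:-→d5:-→d6:-→d7:-→d8:-→d9:-→d10:-→d11:-→d12:-→d13:-→d14:-→d15:-→d16:-→d17:-→d18:-→d19:-→d20:H0→d21:-→d22:-→d23:-→d24:H4 -> H4
  lookup 6.21.118.126: bits 00000110000101010111 walk d0:H0→d1:-→d2:-→d3:-→d4:-→d5:-→d6:-→d7:-→d8:-→d9:-→d10:-→d11:-→d12:-→d13:-→d14:-→d15:-→d16:-→d17:-→d18:-→d19:-→d20:H0 -> H0
  lookup 56.0.55.50: bits 00111000 walk d0:H0→d1:-→d2:-→d3:-→d4:-→d5:-→d6:-→d7:-→d8:H4 -> H4
  lookup 193.241.90.101: bits 1100000111110001010110100110 walk d0:H0→d1:-→d2:-→d3:-→d4:-→d5:-→d6:-→d7:-→d8:-→d9:-→d10:-→d11:-→d12:H3→d13:-→d14:-→d15:-→d16:-→d17:-→d18:-→d19:-→d20:-→d21:-→d22:-→d23:-→d24:-→d25:-→d26:-→d27:-→d28:H0 -> H0
  lookup 56.10.52.146: bits 00111000 walk d0:H0→d1:-→d2:-→d3:-→d4:-→d5:-→d6:-→d7:-→d8:H4 -> H4
  del 56.0.0.0/8 (clear depth 8)
  lookup 193.241.90.98: bits 1100000111110001010110100110 walk d0:H0→d1:-→d2:-→d3:-→d4:-→d5:-→d6:-→d7:-→d8:-→d9:-→d10:-→d11:-→d12:H3→d13:-→d14:-→d15:-→d16:-→d17:-→d18:-→d19:-→d20:-→d21:-→d22:-→d23:-→d24:-→d25:-→d26:-→d27:-→d28:H0 -> H0
  del 6.21.123.0/24 (clear depth 24)
  + 193.241.90.96/28 (H2) depth=28
  lookup 193.240.3.25: bits 110000011111000 walk d0:H0→d1:-→d2:-→d3:-→d4:-→d5:-→d6:-→d7:-→d8:-→d9:-→d10:-→d11:-→d12:H3→d13:-→d14:-→d15:- -> H3
  + 56.0.0.0/8 (H4) depth=8
  + 0.0.0.0/1 (H3) depth=1
  lookup 193.240.20.17: bits 110000011111000 walk d0:H0→d1:-→d2:-→d3:-→d4:-→d5:-→d6:-→d7:-→d8:-→d9:-→d10:-→d11:-→d12:H3→d13:-→d14:-→d15:- -> H3
  + 193.192.0.0/10 (H2) depth=10
  + 6.0.0.0/8 (H2) depth=8
  del 0.0.0.0/1 (clear depth 1)
  lookup 193.192.0.2: bits 1100000111 walk d0:H0→d1:-→d2:-→d3:-→d4:-→d5:-→d6:-→d7:-→d8:-→d9:-→d10:H2 -> H2
  del 6.21.112.0/20 (clear depth 20)
  del 56.0.0.0/8 (clear depth 8)
  lookup 193.192.9.7: bits 1100000111 walk d0:H0→d1:-→d2:-→d3:-→d4:-→d5:-→d6:-→d7:-→d8:-→d9:-→d10:H2 -> H2
  lookup 193.195.149.91: bits 1100000111 walk d0:H0→d1:-→d2:-→d3:-→d4:-→d5:-→d6:-→d7:-→d8:-→d9:-→d10:H2 -> H2
  + 192.0.0.0/4 (H2) depth=4
  lookup 193.196.122.175: bits 1100000111 walk d0:H0→d1:-→d2:-→d3:-→d4:H2→d5:-→d6:-→d7:-→d8:-→d9:-→d10:H2 -> H2
  lookup 193.192.0.36: bits 1100000111 walk d0:H0→d1:-→d2:-→d3:-→d4:H2→d5:-→d6:-→d7:-→d8:-→d9:-→d10:H2 -> H2

== LOOKUPS ==
["H0","H0","H0","H0","H0","H4","H4","H4","H4","H0","H4","H0","H4","H0","H3","H3","H2","H2","H2","H2","H2"]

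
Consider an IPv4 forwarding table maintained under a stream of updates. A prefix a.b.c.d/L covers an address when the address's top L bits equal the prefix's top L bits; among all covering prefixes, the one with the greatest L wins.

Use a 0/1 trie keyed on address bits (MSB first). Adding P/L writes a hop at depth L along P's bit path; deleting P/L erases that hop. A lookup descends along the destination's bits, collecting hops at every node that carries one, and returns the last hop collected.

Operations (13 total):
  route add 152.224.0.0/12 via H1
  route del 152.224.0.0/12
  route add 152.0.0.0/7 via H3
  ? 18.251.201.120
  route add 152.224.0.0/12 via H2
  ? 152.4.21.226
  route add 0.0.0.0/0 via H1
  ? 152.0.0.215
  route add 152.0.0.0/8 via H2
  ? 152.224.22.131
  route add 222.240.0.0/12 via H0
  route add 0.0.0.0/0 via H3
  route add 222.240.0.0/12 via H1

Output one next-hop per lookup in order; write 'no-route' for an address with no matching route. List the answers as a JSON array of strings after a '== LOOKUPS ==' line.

Apply in order:
  + 152.224.0.0/12 (H1) depth=12
  del 152.224.0.0/12 (clear depth 12)
  + 152.0.0.0/7 (H3) depth=7
  Q 18.251.201.120: descend ε ; hops seen [∅] ; pick no-route
  + 152.224.0.0/12 (H2) depth=12
  Q 152.4.21.226: descend 10011000 ; hops seen [H3] ; pick H3
  + 0.0.0.0/0 (H1) depth=0
  Q 152.0.0.215: descend 10011000 ; hops seen [H1,H3] ; pick H3
  + 152.0.0.0/8 (H2) depth=8
  Q 152.224.22.131: descend 100110001110 ; hops seen [H1,H3,H2,H2] ; pick H2
  + 222.240.0.0/12 (H0) depth=12
  + 0.0.0.0/0 (H3) depth=0
  + 222.240.0.0/12 (H1) depth=12

== LOOKUPS ==
["no-route","H3","H3","H2"]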